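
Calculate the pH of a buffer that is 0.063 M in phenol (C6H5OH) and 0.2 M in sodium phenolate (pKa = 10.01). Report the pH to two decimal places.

pH = 10.51

Using pH = pKa + log([base]/[acid]) with [base]/[acid] = 0.2/0.063:
pH = 10.01 + (+0.502) = 10.51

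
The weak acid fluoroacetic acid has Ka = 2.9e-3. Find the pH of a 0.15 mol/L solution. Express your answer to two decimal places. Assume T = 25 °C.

pH = 1.71

FCH2COOH ⇌ FCH2COO- + H+
From the ICE table, Ka = x²/(0.15 − x) = 2.9 × 10^-3.
The 5% rule fails; solving x² + Ka·x − Ka·C₀ = 0 exactly:
x = (−Ka + √(Ka² + 4·Ka·C₀))/2 = 1.95 × 10^-2 M
pH = −log[H+] = −log(1.95 × 10^-2) = 1.71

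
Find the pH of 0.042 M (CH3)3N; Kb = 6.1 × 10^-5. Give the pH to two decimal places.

(CH3)3N + H2O ⇌ (CH3)3NH+ + OH-
Kb = x²/(0.042 − x) = 6.1 × 10^-5
Neglecting x in the denominator: x = √(6.1 × 10^-5 × 0.042) = 1.60 × 10^-3 M
Check: 3.8% ionized — well under 5%, approximation valid.
pOH = −log(1.60 × 10^-3) = 2.80; pH = 14.00 − 2.80 = 11.20

pH = 11.20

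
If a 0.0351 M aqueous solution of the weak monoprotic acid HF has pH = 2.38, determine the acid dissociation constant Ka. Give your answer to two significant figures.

[H+] = 10^(-2.38) = 4.17 × 10^-3 M
At equilibrium [HA] = 0.0351 − 4.17 × 10^-3 = 3.09 × 10^-2 M
Ka = [H+][A-]/[HA] = (4.17 × 10^-3)² / 3.09 × 10^-2 = 5.6 × 10^-4

Ka = 5.6 × 10^-4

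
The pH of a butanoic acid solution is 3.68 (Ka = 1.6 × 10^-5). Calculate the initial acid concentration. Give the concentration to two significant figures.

C₀ = 2.9 × 10^-3 M

[H+] = 10^(-3.68) = 2.09 × 10^-4 M = x
Ka = x²/(C₀ − x) ⇒ C₀ = x + x²/Ka
C₀ = 2.09 × 10^-4 + (2.09 × 10^-4)²/(1.6 × 10^-5) = 2.94 × 10^-3 M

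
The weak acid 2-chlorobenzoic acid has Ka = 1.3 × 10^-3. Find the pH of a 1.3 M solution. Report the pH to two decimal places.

pH = 1.39

ClC6H4COOH ⇌ ClC6H4COO- + H+
From the ICE table, Ka = [H+]²/(1.3 − [H+]) = 1.3 × 10^-3.
Neglecting [H+] in the denominator: [H+] = √(1.3 × 10^-3 × 1.3) = 4.11 × 10^-2 M
([H+]/C₀ = 3.2% < 5%, so the approximation holds.)
pH = −log(4.11 × 10^-2) = 1.39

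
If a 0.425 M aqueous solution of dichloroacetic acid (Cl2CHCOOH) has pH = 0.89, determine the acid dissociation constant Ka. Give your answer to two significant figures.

[H+] = 10^(-0.89) = 1.29 × 10^-1 M
At equilibrium [HA] = 0.425 − 1.29 × 10^-1 = 2.96 × 10^-1 M
Ka = [H+][A-]/[HA] = (1.29 × 10^-1)² / 2.96 × 10^-1 = 5.6 × 10^-2

Ka = 5.6 × 10^-2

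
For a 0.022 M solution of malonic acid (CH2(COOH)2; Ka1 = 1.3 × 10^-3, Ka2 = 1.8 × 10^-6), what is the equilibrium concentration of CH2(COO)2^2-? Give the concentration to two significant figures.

1.8 × 10^-6 M

First ionization gives [H+] ≈ [CH2(COOH)COO-] = 4.74 × 10^-3 M.
Second step: Ka2 = [H+][CH2(COO)2^2-]/[CH2(COOH)COO-] ≈ [CH2(COO)2^2-] (since [H+] ≈ [CH2(COOH)COO-]).
So [CH2(COO)2^2-] ≈ Ka2.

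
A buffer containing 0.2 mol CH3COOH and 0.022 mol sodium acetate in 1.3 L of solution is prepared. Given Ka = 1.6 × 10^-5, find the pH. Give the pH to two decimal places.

pH = 3.84

pKa = −log(1.6 × 10^-5) = 4.796
Using pH = pKa + log([base]/[acid]) with [base]/[acid] = 0.022/0.2:
pH = 4.796 + (-0.959) = 3.84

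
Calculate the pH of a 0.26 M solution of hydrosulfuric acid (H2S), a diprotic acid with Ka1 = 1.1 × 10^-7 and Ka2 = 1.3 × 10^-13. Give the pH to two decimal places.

Ka1 ≫ Ka2, so treat the first dissociation as the only significant source of H+.
Ka1 = x²/(0.26 − x) = 1.1 × 10^-7
x ≈ √(1.1 × 10^-7 × 0.26) = 1.69 × 10^-4 M
pH = −log(1.69 × 10^-4) = 3.77

pH = 3.77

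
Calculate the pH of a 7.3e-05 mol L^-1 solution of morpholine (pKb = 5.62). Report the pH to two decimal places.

C4H8ONH + H2O ⇌ C4H8ONH2+ + OH-
Kb = 10^(−5.62) = 2.40 × 10^-6
Kb = [OH-]²/(7.3e-05 − [OH-]) = 2.40 × 10^-6
The 5% rule fails; solving [OH-]² + Kb·[OH-] − Kb·C₀ = 0 exactly:
[OH-] = [−2.4e-06 + √(2.4e-06² + 7.01e-10)]/2 = 1.21 × 10^-5 M
pOH = −log(1.21 × 10^-5) = 4.92; pH = 14.00 − 4.92 = 9.08

pH = 9.08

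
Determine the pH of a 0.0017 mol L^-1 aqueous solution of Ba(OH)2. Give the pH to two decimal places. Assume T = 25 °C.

pH = 11.53

Ba(OH)2 is a strong base (each formula unit releases 2 OH-); [OH-] = 0.0034 M.
pOH = -log(0.0034) = 2.47
pH = 14.00 - 2.47 = 11.53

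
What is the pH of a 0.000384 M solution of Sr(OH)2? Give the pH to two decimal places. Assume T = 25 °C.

pH = 10.89

Sr(OH)2 is a strong base (each formula unit releases 2 OH-); [OH-] = 0.000768 M.
pOH = -log(0.000768) = 3.11
pH = 14.00 - 3.11 = 10.89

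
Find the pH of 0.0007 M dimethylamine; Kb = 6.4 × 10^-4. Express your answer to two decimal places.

pH = 10.63

(CH3)2NH + H2O ⇌ (CH3)2NH2+ + OH-
Kb = x²/(0.0007 − x) = 6.4 × 10^-4
x is not negligible relative to C₀; solve x² + 0.00064·x − 4.48e-07 = 0.
x = (−Kb + √(Kb² + 4·Kb·C₀))/2 = 4.22 × 10^-4 M
pOH = −log(4.22 × 10^-4) = 3.37; pH = 14.00 − 3.37 = 10.63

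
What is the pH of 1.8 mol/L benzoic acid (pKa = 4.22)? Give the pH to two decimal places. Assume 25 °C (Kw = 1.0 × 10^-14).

pH = 1.98

C6H5COOH ⇌ C6H5COO- + H+
Ka = 10^(−4.22) = 6.03 × 10^-5
Ka = [H+]²/(1.8 − [H+]) = 6.03 × 10^-5
Since Ka ≪ C₀, [H+] ≈ √(Ka·C₀) = 1.04 × 10^-2 M.
([H+]/C₀ = 0.58% < 5%, so the approximation holds.)
pH = −log[H+] = −log(1.04 × 10^-2) = 1.98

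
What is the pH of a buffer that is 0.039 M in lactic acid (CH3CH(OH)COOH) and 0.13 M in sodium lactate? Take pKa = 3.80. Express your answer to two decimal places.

Henderson–Hasselbalch: pH = pKa + log([CH3CH(OH)COO-]/[CH3CH(OH)COOH]) = 3.80 + log(0.13/0.039)
pH = 3.80 + (+0.523) = 4.32

pH = 4.32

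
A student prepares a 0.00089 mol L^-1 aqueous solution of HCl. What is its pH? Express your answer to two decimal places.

HCl is a strong acid and dissociates completely, so [H+] = 0.00089 M.
pH = -log(0.00089) = 3.05

pH = 3.05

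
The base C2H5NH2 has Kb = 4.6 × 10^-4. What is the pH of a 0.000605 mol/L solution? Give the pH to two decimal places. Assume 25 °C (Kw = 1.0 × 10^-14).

pH = 10.54

C2H5NH2 + H2O ⇌ C2H5NH3+ + OH-
From the ICE table, Kb = x²/(0.000605 − x) = 4.6 × 10^-4.
Here C₀/Kb ≈ 1.32, so the small-x approximation fails. Use the quadratic:
x = (−Kb + √(Kb² + 4·Kb·C₀))/2 = 3.45 × 10^-4 M
pOH = 3.46, so pH = 14.00 − pOH = 10.54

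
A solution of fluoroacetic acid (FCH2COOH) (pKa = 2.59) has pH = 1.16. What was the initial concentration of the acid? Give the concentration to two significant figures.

[H+] = 10^(-1.16) = 6.92 × 10^-2 M = x
Ka = 10^(−2.59) = 2.57 × 10^-3
Ka = x²/(C₀ − x) ⇒ C₀ = x + x²/Ka
C₀ = 6.92 × 10^-2 + (6.92 × 10^-2)²/(2.57 × 10^-3) = 1.93 M

C₀ = 1.9 M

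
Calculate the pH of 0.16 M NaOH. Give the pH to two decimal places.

pH = 13.20

NaOH is a strong base; [OH-] = 0.16 M.
pOH = -log(0.16) = 0.80
pH = 14.00 - 0.80 = 13.20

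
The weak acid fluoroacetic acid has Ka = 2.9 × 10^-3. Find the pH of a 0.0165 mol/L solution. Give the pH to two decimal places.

FCH2COOH ⇌ FCH2COO- + H+
From the ICE table, Ka = [H+]²/(0.0165 − [H+]) = 2.9 × 10^-3.
[H+] is not negligible relative to C₀; solve [H+]² + 0.0029·[H+] − 4.78e-05 = 0.
[H+] = (−Ka + √(Ka² + 4·Ka·C₀))/2 = 5.62 × 10^-3 M
pH = −log[H+] = −log(5.62 × 10^-3) = 2.25

pH = 2.25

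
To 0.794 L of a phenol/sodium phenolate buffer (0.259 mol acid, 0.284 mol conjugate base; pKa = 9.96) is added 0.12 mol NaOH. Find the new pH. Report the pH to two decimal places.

pH = 10.42

After neutralization: n(C6H5OH) = 0.139 mol, n(C6H5O-) = 0.404 mol.
pH = pKa + log(n_C6H5O-/n_C6H5OH) = 9.96 + log(0.404/0.139) = 9.96 + (+0.463)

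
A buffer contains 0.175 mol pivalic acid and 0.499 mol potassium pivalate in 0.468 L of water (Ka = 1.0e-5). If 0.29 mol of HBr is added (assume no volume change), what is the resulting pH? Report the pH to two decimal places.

pH = 4.65

After neutralization: n((CH3)3CCOOH) = 0.465 mol, n((CH3)3CCOO-) = 0.209 mol.
pKa = −log(1.0 × 10^-5) = 5.000
pH = pKa + log([A⁻]/[HA]) = 5.000 + log(0.209/0.465) = 5.000 -0.347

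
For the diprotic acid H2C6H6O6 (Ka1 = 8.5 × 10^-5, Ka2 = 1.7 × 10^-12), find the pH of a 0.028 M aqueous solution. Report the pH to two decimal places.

pH = 2.82

Ka1 ≫ Ka2, so treat the first dissociation as the only significant source of H+.
Ka1 = x²/(0.028 − x) = 8.5 × 10^-5
Solving the quadratic: x = (−Ka1 + √(Ka1² + 4·Ka1·C₀))/2 = 1.50 × 10^-3 M
pH = −log(1.50 × 10^-3) = 2.82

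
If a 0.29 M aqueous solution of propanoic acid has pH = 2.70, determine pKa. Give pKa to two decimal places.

pKa = 4.86

[H+] = 10^(-2.70) = 2.00 × 10^-3 M
At equilibrium [HA] = 0.29 − 2.00 × 10^-3 = 2.88 × 10^-1 M
Ka = [H+][A-]/[HA] = (2.00 × 10^-3)² / 2.88 × 10^-1 = 1.39 × 10^-5
pKa = -log(1.39 × 10^-5) = 4.86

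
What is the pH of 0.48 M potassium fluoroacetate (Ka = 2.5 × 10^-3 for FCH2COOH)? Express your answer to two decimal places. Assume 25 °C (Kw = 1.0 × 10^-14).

pH = 8.14

FCH2COO- is the conjugate base of the weak acid FCH2COOH.
Kb = Kw/Ka = 1.0×10^-14 / 2.5 × 10^-3 = 4.00 × 10^-12
From the ICE table, Kb = x²/(0.48 − x) = 4.00 × 10^-12.
Assume x ≪ 0.48: x ≈ √(4.00 × 10^-12 × 0.48) = 1.39 × 10^-6 M
Check: 0.00029% ionized — well under 5%, approximation valid.
pOH = 5.86, so pH = 14.00 − pOH = 8.14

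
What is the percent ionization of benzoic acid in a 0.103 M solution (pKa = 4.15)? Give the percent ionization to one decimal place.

2.6%

C6H5COOH ⇌ C6H5COO- + H+; let x = [H+] at equilibrium.
Ka = 10^(−4.15) = 7.08 × 10^-5
x ≈ √(Ka·C₀) = √(7.08 × 10^-5 × 0.103) = 2.70 × 10^-3 M
% ionization = x/C₀ × 100% = 2.70 × 10^-3/0.103 × 100% = 2.6%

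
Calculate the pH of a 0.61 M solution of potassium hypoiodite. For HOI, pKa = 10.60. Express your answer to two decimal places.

pH = 12.19

OI- is the conjugate base of the weak acid HOI.
Ka = 10^(−10.60) = 2.51 × 10^-11
Kb = Kw/Ka = 1.0×10^-14 / 2.51 × 10^-11 = 3.98 × 10^-4
Kb = x²/(0.61 − x) = 3.98 × 10^-4
Neglecting x in the denominator: x = √(3.98 × 10^-4 × 0.61) = 1.56 × 10^-2 M
(x/C₀ = 2.6% < 5%, so the approximation holds.)
pOH = −log(1.56 × 10^-2) = 1.81; pH = 14.00 − 1.81 = 12.19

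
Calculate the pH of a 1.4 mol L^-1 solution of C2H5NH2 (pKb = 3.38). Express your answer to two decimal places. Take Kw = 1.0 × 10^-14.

pH = 12.38

C2H5NH2 + H2O ⇌ C2H5NH3+ + OH-
Kb = 10^(−3.38) = 4.17 × 10^-4
From the ICE table, Kb = x²/(1.4 − x) = 4.17 × 10^-4.
Assume x ≪ 1.4: x ≈ √(4.17 × 10^-4 × 1.4) = 2.42 × 10^-2 M
Check: 1.7% ionized — well under 5%, approximation valid.
pOH = −log(2.42 × 10^-2) = 1.62; pH = 14.00 − 1.62 = 12.38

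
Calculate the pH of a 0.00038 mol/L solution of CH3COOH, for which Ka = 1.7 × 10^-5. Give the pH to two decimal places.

CH3COOH ⇌ CH3COO- + H+
From the ICE table, Ka = x²/(0.00038 − x) = 1.7 × 10^-5.
The 5% rule fails; solving x² + Ka·x − Ka·C₀ = 0 exactly:
x = [−1.7e-05 + √(1.7e-05² + 2.58e-08)]/2 = 7.23 × 10^-5 M
pH = −log[H+] = −log(7.23 × 10^-5) = 4.14

pH = 4.14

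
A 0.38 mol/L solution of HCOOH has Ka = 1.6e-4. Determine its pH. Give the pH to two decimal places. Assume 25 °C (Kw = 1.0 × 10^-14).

pH = 2.11

HCOOH ⇌ HCOO- + H+
Ka = x²/(0.38 − x) = 1.6 × 10^-4
Neglecting x in the denominator: x = √(1.6 × 10^-4 × 0.38) = 7.80 × 10^-3 M
pH = −log[H+] = −log(7.80 × 10^-3) = 2.11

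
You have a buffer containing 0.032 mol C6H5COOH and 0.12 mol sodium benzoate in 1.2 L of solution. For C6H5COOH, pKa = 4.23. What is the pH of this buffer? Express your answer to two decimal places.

pH = pKa + log([A⁻]/[HA]) = 4.23 + log(0.12/0.032)
pH = 4.23 + (+0.574) = 4.80

pH = 4.80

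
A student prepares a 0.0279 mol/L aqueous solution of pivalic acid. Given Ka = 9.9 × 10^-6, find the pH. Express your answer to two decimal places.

pH = 3.28

(CH3)3CCOOH ⇌ (CH3)3CCOO- + H+
Ka = [H+]²/(0.0279 − [H+]) = 9.9 × 10^-6
Neglecting [H+] in the denominator: [H+] = √(9.9 × 10^-6 × 0.0279) = 5.26 × 10^-4 M
([H+]/C₀ = 1.9% < 5%, so the approximation holds.)
pH = −log[H+] = −log(5.26 × 10^-4) = 3.28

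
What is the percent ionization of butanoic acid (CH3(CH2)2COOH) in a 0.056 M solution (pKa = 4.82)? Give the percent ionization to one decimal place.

1.6%

CH3(CH2)2COOH ⇌ CH3(CH2)2COO- + H+; let x = [H+] at equilibrium.
Ka = 10^(−4.82) = 1.51 × 10^-5
x ≈ √(Ka·C₀) = √(1.51 × 10^-5 × 0.056) = 9.20 × 10^-4 M
% ionization = x/C₀ × 100% = 9.20 × 10^-4/0.056 × 100% = 1.6%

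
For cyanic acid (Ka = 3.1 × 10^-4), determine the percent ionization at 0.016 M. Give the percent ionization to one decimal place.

13.0%

HOCN ⇌ OCN- + H+; let x = [H+] at equilibrium.
Solve x² + 0.00031x − 4.96e-06 = 0 → x = 2.08 × 10^-3 M
% ionization = x/C₀ × 100% = 2.08 × 10^-3/0.016 × 100% = 13.0%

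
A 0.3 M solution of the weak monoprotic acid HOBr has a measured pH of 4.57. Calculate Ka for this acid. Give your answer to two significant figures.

[H+] = 10^(-4.57) = 2.69 × 10^-5 M
At equilibrium [HA] = 0.3 − 2.69 × 10^-5 = 3.00 × 10^-1 M
Ka = [H+][A-]/[HA] = (2.69 × 10^-5)² / 3.00 × 10^-1 = 2.4 × 10^-9

Ka = 2.4 × 10^-9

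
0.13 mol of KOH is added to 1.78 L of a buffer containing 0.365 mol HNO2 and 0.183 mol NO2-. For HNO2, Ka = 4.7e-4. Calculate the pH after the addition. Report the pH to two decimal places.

OH- converts HNO2 to NO2-: HNO2 → 0.235 mol, NO2- → 0.313 mol.
pKa = −log(4.7 × 10^-4) = 3.328
Henderson–Hasselbalch with mole ratio 0.313/0.235: pH = 3.328 + (+0.124)

pH = 3.45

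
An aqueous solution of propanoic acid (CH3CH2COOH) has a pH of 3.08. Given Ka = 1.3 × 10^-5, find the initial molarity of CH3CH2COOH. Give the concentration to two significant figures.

C₀ = 5.4 × 10^-2 M

[H+] = 10^(-3.08) = 8.32 × 10^-4 M = x
Ka = x²/(C₀ − x) ⇒ C₀ = x + x²/Ka
C₀ = 8.32 × 10^-4 + (8.32 × 10^-4)²/(1.3 × 10^-5) = 5.41 × 10^-2 M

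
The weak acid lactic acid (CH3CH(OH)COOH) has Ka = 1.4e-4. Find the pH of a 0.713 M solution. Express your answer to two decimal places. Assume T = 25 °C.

pH = 2.00

CH3CH(OH)COOH ⇌ CH3CH(OH)COO- + H+
From the ICE table, Ka = [H+]²/(0.713 − [H+]) = 1.4 × 10^-4.
Neglecting [H+] in the denominator: [H+] = √(1.4 × 10^-4 × 0.713) = 9.99 × 10^-3 M
pH = −log[H+] = −log(9.99 × 10^-3) = 2.00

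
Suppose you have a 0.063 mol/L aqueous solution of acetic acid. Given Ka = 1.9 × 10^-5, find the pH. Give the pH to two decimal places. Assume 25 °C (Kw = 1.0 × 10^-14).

CH3COOH ⇌ CH3COO- + H+
From the ICE table, Ka = [H+]²/(0.063 − [H+]) = 1.9 × 10^-5.
Assume [H+] ≪ 0.063: [H+] ≈ √(1.9 × 10^-5 × 0.063) = 1.09 × 10^-3 M
pH = −log(1.09 × 10^-3) = 2.96

pH = 2.96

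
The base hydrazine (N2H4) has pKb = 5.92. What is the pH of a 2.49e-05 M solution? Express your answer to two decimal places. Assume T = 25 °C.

pH = 8.69

N2H4 + H2O ⇌ N2H5+ + OH-
Kb = 10^(−5.92) = 1.20 × 10^-6
From the ICE table, Kb = [OH-]²/(2.49e-05 − [OH-]) = 1.20 × 10^-6.
The 5% rule fails; solving [OH-]² + Kb·[OH-] − Kb·C₀ = 0 exactly:
[OH-] = (−Kb + √(Kb² + 4·Kb·C₀))/2 = 4.90 × 10^-6 M
pOH = −log(4.90 × 10^-6) = 5.31; pH = 14.00 − 5.31 = 8.69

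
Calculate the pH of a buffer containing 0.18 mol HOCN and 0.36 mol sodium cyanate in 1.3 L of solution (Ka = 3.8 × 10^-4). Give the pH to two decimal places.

pH = 3.72

pKa = −log(3.8 × 10^-4) = 3.420
pH = pKa + log([A⁻]/[HA]) = 3.420 + log(0.36/0.18)
pH = 3.420 + (+0.301) = 3.72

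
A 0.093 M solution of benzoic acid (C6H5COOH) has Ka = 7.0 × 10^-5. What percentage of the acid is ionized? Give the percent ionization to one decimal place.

C6H5COOH ⇌ C6H5COO- + H+; let x = [H+] at equilibrium.
x ≈ √(Ka·C₀) = √(7.0 × 10^-5 × 0.093) = 2.55 × 10^-3 M
Fraction ionized = 2.55 × 10^-3 / 0.093 = 0.0274 → 2.7%

2.7%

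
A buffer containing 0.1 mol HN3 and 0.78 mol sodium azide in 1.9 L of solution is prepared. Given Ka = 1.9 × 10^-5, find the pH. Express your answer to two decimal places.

pH = 5.61

pKa = −log(1.9 × 10^-5) = 4.721
Henderson–Hasselbalch: pH = pKa + log([N3-]/[HN3]) = 4.721 + log(0.78/0.1)
pH = 4.721 + (+0.892) = 5.61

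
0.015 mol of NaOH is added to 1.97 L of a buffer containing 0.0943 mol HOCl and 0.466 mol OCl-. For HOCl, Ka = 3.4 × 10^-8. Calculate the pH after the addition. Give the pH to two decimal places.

pH = 8.25

After neutralization: n(HOCl) = 0.0793 mol, n(OCl-) = 0.481 mol.
pKa = −log(3.4 × 10^-8) = 7.469
pH = pKa + log(n_OCl-/n_HOCl) = 7.469 + log(0.481/0.0793) = 7.469 + (+0.783)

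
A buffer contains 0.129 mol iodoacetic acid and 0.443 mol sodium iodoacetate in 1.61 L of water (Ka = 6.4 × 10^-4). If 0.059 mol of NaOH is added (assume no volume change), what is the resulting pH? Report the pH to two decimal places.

pH = 4.05

After neutralization: n(ICH2COOH) = 0.07 mol, n(ICH2COO-) = 0.502 mol.
pKa = −log(6.4 × 10^-4) = 3.194
pH = pKa + log([A⁻]/[HA]) = 3.194 + log(0.502/0.07) = 3.194 +0.856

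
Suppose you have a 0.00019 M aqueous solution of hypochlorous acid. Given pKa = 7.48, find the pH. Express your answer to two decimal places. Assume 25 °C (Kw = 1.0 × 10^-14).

HOCl ⇌ OCl- + H+
Ka = 10^(−7.48) = 3.31 × 10^-8
Ka = x²/(0.00019 − x) = 3.31 × 10^-8
Assume x ≪ 0.00019: x ≈ √(3.31 × 10^-8 × 0.00019) = 2.51 × 10^-6 M
(x/C₀ = 1.3% < 5%, so the approximation holds.)
pH = −log[H+] = −log(2.51 × 10^-6) = 5.60

pH = 5.60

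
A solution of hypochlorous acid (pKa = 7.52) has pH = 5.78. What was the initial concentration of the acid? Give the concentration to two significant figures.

C₀ = 9.3 × 10^-5 M

[H+] = 10^(-5.78) = 1.66 × 10^-6 M = x
Ka = 10^(−7.52) = 3.02 × 10^-8
Ka = x²/(C₀ − x) ⇒ C₀ = x + x²/Ka
C₀ = 1.66 × 10^-6 + (1.66 × 10^-6)²/(3.02 × 10^-8) = 9.29 × 10^-5 M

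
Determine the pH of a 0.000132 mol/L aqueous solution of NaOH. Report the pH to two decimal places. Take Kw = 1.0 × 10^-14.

pH = 10.12

NaOH is a strong base; [OH-] = 0.000132 M.
pOH = -log(0.000132) = 3.88
pH = 14.00 - 3.88 = 10.12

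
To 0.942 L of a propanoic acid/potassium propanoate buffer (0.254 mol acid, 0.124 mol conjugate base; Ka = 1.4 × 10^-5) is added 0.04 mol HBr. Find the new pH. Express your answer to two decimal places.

pH = 4.31

After neutralization: n(CH3CH2COOH) = 0.294 mol, n(CH3CH2COO-) = 0.084 mol.
pKa = −log(1.4 × 10^-5) = 4.854
pH = pKa + log([A⁻]/[HA]) = 4.854 + log(0.084/0.294) = 4.854 -0.544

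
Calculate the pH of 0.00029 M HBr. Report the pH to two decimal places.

HBr is a strong acid and dissociates completely, so [H+] = 0.00029 M.
pH = -log(0.00029) = 3.54

pH = 3.54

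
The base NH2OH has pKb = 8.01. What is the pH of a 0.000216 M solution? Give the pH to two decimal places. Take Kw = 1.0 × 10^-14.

NH2OH + H2O ⇌ NH3OH+ + OH-
Kb = 10^(−8.01) = 9.77 × 10^-9
From the ICE table, Kb = x²/(0.000216 − x) = 9.77 × 10^-9.
Since Kb ≪ C₀, x ≈ √(Kb·C₀) = 1.45 × 10^-6 M.
(x/C₀ = 0.67% < 5%, so the approximation holds.)
pOH = 5.84, so pH = 14.00 − pOH = 8.16

pH = 8.16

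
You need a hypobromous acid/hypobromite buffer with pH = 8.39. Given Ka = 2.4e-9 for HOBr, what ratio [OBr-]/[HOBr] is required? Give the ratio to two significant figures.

pKa = -log(2.4 × 10^-9) = 8.620
pH = pKa + log(r) ⇒ log(r) = 8.39 − 8.620 = -0.230
r = [OBr-]/[HOBr] = 10^(-0.230) = 0.589

ratio = 0.59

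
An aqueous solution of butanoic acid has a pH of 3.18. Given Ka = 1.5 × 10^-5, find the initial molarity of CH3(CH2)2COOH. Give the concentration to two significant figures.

C₀ = 3.0 × 10^-2 M

[H+] = 10^(-3.18) = 6.61 × 10^-4 M = x
Ka = x²/(C₀ − x) ⇒ C₀ = x + x²/Ka
C₀ = 6.61 × 10^-4 + (6.61 × 10^-4)²/(1.5 × 10^-5) = 2.98 × 10^-2 M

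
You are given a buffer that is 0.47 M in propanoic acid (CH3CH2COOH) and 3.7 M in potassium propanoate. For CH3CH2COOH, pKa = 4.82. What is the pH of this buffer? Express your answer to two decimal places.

pH = 5.72

Using pH = pKa + log([base]/[acid]) with [base]/[acid] = 3.7/0.47:
pH = 4.82 + (+0.896) = 5.72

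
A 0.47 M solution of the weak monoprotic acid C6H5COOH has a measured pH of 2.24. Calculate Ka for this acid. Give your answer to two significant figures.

[H+] = 10^(-2.24) = 5.75 × 10^-3 M
At equilibrium [HA] = 0.47 − 5.75 × 10^-3 = 4.64 × 10^-1 M
Ka = [H+][A-]/[HA] = (5.75 × 10^-3)² / 4.64 × 10^-1 = 7.1 × 10^-5

Ka = 7.1 × 10^-5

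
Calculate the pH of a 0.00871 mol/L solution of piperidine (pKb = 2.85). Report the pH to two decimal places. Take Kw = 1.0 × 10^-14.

C5H10NH + H2O ⇌ C5H10NH2+ + OH-
Kb = 10^(−2.85) = 1.41 × 10^-3
From the ICE table, Kb = [OH-]²/(0.00871 − [OH-]) = 1.41 × 10^-3.
The 5% rule fails; solving [OH-]² + Kb·[OH-] − Kb·C₀ = 0 exactly:
[OH-] = (−Kb + √(Kb² + 4·Kb·C₀))/2 = 2.87 × 10^-3 M
pOH = −log(2.87 × 10^-3) = 2.54; pH = 14.00 − 2.54 = 11.46

pH = 11.46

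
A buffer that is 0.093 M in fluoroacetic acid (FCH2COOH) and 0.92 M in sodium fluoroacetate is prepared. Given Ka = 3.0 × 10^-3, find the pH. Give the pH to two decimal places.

pKa = −log(3.0 × 10^-3) = 2.523
Henderson–Hasselbalch: pH = pKa + log([FCH2COO-]/[FCH2COOH]) = 2.523 + log(0.92/0.093)
pH = 2.523 + (+0.995) = 3.52

pH = 3.52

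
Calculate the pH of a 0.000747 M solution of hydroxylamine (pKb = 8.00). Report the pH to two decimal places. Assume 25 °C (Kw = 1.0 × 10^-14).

pH = 8.44

NH2OH + H2O ⇌ NH3OH+ + OH-
Kb = 10^(−8.00) = 1.00 × 10^-8
From the ICE table, Kb = [OH-]²/(0.000747 − [OH-]) = 1.00 × 10^-8.
Neglecting [OH-] in the denominator: [OH-] = √(1.00 × 10^-8 × 0.000747) = 2.73 × 10^-6 M
Check: 0.37% ionized — well under 5%, approximation valid.
pOH = −log(2.73 × 10^-6) = 5.56; pH = 14.00 − 5.56 = 8.44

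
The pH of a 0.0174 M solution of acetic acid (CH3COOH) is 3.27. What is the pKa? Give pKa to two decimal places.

pKa = 4.77

[H+] = 10^(-3.27) = 5.37 × 10^-4 M
At equilibrium [HA] = 0.0174 − 5.37 × 10^-4 = 1.69 × 10^-2 M
Ka = [H+][A-]/[HA] = (5.37 × 10^-4)² / 1.69 × 10^-2 = 1.71 × 10^-5
pKa = -log(1.71 × 10^-5) = 4.77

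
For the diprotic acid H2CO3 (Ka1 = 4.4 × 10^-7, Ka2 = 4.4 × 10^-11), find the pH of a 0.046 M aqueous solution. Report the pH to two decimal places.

pH = 3.85

Ka1 ≫ Ka2, so treat the first dissociation as the only significant source of H+.
Ka1 = x²/(0.046 − x) = 4.4 × 10^-7
x ≈ √(4.4 × 10^-7 × 0.046) = 1.42 × 10^-4 M
pH = −log(1.42 × 10^-4) = 3.85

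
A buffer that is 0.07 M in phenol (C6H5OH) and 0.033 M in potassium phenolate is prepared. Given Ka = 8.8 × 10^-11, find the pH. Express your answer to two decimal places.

pKa = −log(8.8 × 10^-11) = 10.056
Using pH = pKa + log([base]/[acid]) with [base]/[acid] = 0.033/0.07:
pH = 10.056 + (-0.327) = 9.73

pH = 9.73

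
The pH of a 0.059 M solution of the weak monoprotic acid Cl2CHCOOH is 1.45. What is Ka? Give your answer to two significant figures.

[H+] = 10^(-1.45) = 3.55 × 10^-2 M
At equilibrium [HA] = 0.059 − 3.55 × 10^-2 = 2.35 × 10^-2 M
Ka = [H+][A-]/[HA] = (3.55 × 10^-2)² / 2.35 × 10^-2 = 5.4 × 10^-2

Ka = 5.4 × 10^-2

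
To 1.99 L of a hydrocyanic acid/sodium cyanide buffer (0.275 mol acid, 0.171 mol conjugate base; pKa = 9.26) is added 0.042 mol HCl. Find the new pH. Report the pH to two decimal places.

pH = 8.87

Added H+ converts CN- to HCN: HCN → 0.317 mol, CN- → 0.129 mol.
pH = pKa + log([A⁻]/[HA]) = 9.26 + log(0.129/0.317) = 9.26 -0.390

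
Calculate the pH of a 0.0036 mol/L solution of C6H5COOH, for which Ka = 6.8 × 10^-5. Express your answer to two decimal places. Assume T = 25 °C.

pH = 3.34

C6H5COOH ⇌ C6H5COO- + H+
Ka = x²/(0.0036 − x) = 6.8 × 10^-5
The 5% rule fails; solving x² + Ka·x − Ka·C₀ = 0 exactly:
x = (−Ka + √(Ka² + 4·Ka·C₀))/2 = 4.62 × 10^-4 M
pH = −log[H+] = −log(4.62 × 10^-4) = 3.34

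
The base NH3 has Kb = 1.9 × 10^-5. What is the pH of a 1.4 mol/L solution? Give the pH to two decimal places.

pH = 11.71

NH3 + H2O ⇌ NH4+ + OH-
Kb = [OH-]²/(1.4 − [OH-]) = 1.9 × 10^-5
Neglecting [OH-] in the denominator: [OH-] = √(1.9 × 10^-5 × 1.4) = 5.16 × 10^-3 M
([OH-]/C₀ = 0.37% < 5%, so the approximation holds.)
pOH = 2.29, so pH = 14.00 − pOH = 11.71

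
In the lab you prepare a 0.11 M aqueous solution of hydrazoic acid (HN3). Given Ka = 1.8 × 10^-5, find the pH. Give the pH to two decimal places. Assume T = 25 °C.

pH = 2.85

HN3 ⇌ N3- + H+
From the ICE table, Ka = [H+]²/(0.11 − [H+]) = 1.8 × 10^-5.
Neglecting [H+] in the denominator: [H+] = √(1.8 × 10^-5 × 0.11) = 1.41 × 10^-3 M
Check: 1.3% ionized — well under 5%, approximation valid.
pH = −log[H+] = −log(1.41 × 10^-3) = 2.85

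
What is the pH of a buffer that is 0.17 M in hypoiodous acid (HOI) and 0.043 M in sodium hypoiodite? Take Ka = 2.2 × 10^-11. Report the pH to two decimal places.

pKa = −log(2.2 × 10^-11) = 10.658
pH = pKa + log([A⁻]/[HA]) = 10.658 + log(0.043/0.17)
pH = 10.658 + (-0.597) = 10.06

pH = 10.06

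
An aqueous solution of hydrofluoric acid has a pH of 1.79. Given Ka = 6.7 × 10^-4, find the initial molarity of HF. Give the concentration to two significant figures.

C₀ = 4.1 × 10^-1 M

[H+] = 10^(-1.79) = 1.62 × 10^-2 M = x
Ka = x²/(C₀ − x) ⇒ C₀ = x + x²/Ka
C₀ = 1.62 × 10^-2 + (1.62 × 10^-2)²/(6.7 × 10^-4) = 4.08 × 10^-1 M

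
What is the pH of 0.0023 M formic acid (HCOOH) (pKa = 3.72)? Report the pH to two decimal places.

pH = 3.24

HCOOH ⇌ HCOO- + H+
Ka = 10^(−3.72) = 1.91 × 10^-4
From the ICE table, Ka = [H+]²/(0.0023 − [H+]) = 1.91 × 10^-4.
The 5% rule fails; solving [H+]² + Ka·[H+] − Ka·C₀ = 0 exactly:
[H+] = (−Ka + √(Ka² + 4·Ka·C₀))/2 = 5.74 × 10^-4 M
pH = −log[H+] = −log(5.74 × 10^-4) = 3.24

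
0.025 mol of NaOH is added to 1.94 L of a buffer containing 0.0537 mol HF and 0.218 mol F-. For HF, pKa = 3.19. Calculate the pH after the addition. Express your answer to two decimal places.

pH = 4.12

OH- converts HF to F-: HF → 0.0287 mol, F- → 0.243 mol.
Henderson–Hasselbalch with mole ratio 0.243/0.0287: pH = 3.19 + (+0.928)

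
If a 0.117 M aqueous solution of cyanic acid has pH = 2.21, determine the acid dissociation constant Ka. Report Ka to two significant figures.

Ka = 3.4 × 10^-4

[H+] = 10^(-2.21) = 6.17 × 10^-3 M
At equilibrium [HA] = 0.117 − 6.17 × 10^-3 = 1.11 × 10^-1 M
Ka = [H+][A-]/[HA] = (6.17 × 10^-3)² / 1.11 × 10^-1 = 3.4 × 10^-4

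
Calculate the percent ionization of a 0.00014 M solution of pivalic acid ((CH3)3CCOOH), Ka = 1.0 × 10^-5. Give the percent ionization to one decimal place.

(CH3)3CCOOH ⇌ (CH3)3CCOO- + H+; let x = [H+] at equilibrium.
Ka = x²/(C₀ − x); solving the quadratic gives x = 3.27 × 10^-5 M.
% ionization = x/C₀ × 100% = 3.27 × 10^-5/0.00014 × 100% = 23.4%

23.4%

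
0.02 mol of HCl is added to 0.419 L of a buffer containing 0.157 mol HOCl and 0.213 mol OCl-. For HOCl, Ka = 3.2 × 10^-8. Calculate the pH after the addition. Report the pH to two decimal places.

pH = 7.53

Added H+ converts OCl- to HOCl: HOCl → 0.177 mol, OCl- → 0.193 mol.
pKa = −log(3.2 × 10^-8) = 7.495
pH = pKa + log([A⁻]/[HA]) = 7.495 + log(0.193/0.177) = 7.495 +0.038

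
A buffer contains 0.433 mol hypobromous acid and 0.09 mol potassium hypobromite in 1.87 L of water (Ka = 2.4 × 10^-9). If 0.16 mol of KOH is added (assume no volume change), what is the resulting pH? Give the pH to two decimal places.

After neutralization: n(HOBr) = 0.273 mol, n(OBr-) = 0.25 mol.
pKa = −log(2.4 × 10^-9) = 8.620
Henderson–Hasselbalch with mole ratio 0.25/0.273: pH = 8.620 + (-0.038)

pH = 8.58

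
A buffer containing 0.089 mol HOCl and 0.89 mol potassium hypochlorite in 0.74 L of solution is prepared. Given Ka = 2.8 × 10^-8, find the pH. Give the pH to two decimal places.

pH = 8.55

pKa = −log(2.8 × 10^-8) = 7.553
Henderson–Hasselbalch: pH = pKa + log([OCl-]/[HOCl]) = 7.553 + log(0.89/0.089)
pH = 7.553 + (+1.000) = 8.55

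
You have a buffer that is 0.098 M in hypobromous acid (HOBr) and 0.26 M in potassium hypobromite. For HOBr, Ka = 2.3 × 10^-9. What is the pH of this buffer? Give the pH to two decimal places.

pH = 9.06

pKa = −log(2.3 × 10^-9) = 8.638
Using pH = pKa + log([base]/[acid]) with [base]/[acid] = 0.26/0.098:
pH = 8.638 + (+0.424) = 9.06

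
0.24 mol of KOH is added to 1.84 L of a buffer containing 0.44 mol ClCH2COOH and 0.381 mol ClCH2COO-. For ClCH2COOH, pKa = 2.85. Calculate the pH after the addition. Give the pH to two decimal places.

OH- converts ClCH2COOH to ClCH2COO-: ClCH2COOH → 0.2 mol, ClCH2COO- → 0.621 mol.
Henderson–Hasselbalch with mole ratio 0.621/0.2: pH = 2.85 + (+0.492)

pH = 3.34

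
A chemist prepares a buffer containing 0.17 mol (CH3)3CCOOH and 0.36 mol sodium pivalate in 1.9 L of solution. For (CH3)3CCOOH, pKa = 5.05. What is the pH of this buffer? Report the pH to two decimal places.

pH = pKa + log([A⁻]/[HA]) = 5.05 + log(0.36/0.17)
pH = 5.05 + (+0.326) = 5.38

pH = 5.38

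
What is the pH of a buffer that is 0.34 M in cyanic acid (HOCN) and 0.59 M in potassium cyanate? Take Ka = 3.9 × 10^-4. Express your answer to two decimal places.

pKa = −log(3.9 × 10^-4) = 3.409
Using pH = pKa + log([base]/[acid]) with [base]/[acid] = 0.59/0.34:
pH = 3.409 + (+0.239) = 3.65

pH = 3.65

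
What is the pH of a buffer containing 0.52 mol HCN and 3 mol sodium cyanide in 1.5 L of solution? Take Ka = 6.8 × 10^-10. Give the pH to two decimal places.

pH = 9.93

pKa = −log(6.8 × 10^-10) = 9.167
Using pH = pKa + log([base]/[acid]) with [base]/[acid] = 3/0.52:
pH = 9.167 + (+0.761) = 9.93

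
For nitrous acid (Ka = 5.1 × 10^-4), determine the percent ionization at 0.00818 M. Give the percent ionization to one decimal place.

HNO2 ⇌ NO2- + H+; let x = [H+] at equilibrium.
Ka = x²/(C₀ − x); solving the quadratic gives x = 1.80 × 10^-3 M.
Fraction ionized = 1.80 × 10^-3 / 0.00818 = 0.2200 → 22.0%

22.0%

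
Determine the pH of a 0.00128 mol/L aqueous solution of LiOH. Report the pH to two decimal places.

pH = 11.11

LiOH is a strong base; [OH-] = 0.00128 M.
pOH = -log(0.00128) = 2.89
pH = 14.00 - 2.89 = 11.11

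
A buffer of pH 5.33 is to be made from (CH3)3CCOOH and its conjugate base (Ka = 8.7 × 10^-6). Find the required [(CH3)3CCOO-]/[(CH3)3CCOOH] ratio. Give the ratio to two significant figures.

pKa = -log(8.7 × 10^-6) = 5.060
pH = pKa + log(r) ⇒ log(r) = 5.33 − 5.060 = +0.270
r = [(CH3)3CCOO-]/[(CH3)3CCOOH] = 10^(+0.270) = 1.86

ratio = 1.9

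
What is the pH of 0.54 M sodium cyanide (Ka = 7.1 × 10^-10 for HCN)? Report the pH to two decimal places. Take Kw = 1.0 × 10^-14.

CN- is the conjugate base of the weak acid HCN.
Kb = Kw/Ka = 1.0×10^-14 / 7.1 × 10^-10 = 1.41 × 10^-5
Kb = [OH-]²/(0.54 − [OH-]) = 1.41 × 10^-5
Neglecting [OH-] in the denominator: [OH-] = √(1.41 × 10^-5 × 0.54) = 2.76 × 10^-3 M
pOH = 2.56, so pH = 14.00 − pOH = 11.44

pH = 11.44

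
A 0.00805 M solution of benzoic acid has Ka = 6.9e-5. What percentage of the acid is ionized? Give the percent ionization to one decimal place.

C6H5COOH ⇌ C6H5COO- + H+; let x = [H+] at equilibrium.
Ka = x²/(C₀ − x); solving the quadratic gives x = 7.12 × 10^-4 M.
% ionization = x/C₀ × 100% = 7.12 × 10^-4/0.00805 × 100% = 8.8%

8.8%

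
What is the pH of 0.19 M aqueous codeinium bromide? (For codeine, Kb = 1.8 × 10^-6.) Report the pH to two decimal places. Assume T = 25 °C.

pH = 4.49

C18H22NO3+ is the conjugate acid of the weak base C18H21NO3.
Ka = Kw/Kb = 1.0×10^-14 / 1.8 × 10^-6 = 5.56 × 10^-9
Let x = [H+] at equilibrium. Ka = x²/(0.19 − x).
Assume x ≪ 0.19: x ≈ √(5.56 × 10^-9 × 0.19) = 3.25 × 10^-5 M
pH = −log(3.25 × 10^-5) = 4.49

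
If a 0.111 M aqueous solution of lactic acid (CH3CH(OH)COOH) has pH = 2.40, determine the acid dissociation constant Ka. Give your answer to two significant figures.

Ka = 1.5 × 10^-4

[H+] = 10^(-2.40) = 3.98 × 10^-3 M
At equilibrium [HA] = 0.111 − 3.98 × 10^-3 = 1.07 × 10^-1 M
Ka = [H+][A-]/[HA] = (3.98 × 10^-3)² / 1.07 × 10^-1 = 1.5 × 10^-4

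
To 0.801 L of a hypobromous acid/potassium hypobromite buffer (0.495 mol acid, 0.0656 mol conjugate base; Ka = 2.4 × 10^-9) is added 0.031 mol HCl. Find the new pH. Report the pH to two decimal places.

After neutralization: n(HOBr) = 0.526 mol, n(OBr-) = 0.0346 mol.
pKa = −log(2.4 × 10^-9) = 8.620
Henderson–Hasselbalch with mole ratio 0.0346/0.526: pH = 8.620 + (-1.182)

pH = 7.44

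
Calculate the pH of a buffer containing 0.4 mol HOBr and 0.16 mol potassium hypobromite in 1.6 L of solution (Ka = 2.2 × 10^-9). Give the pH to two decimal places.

pH = 8.26

pKa = −log(2.2 × 10^-9) = 8.658
Using pH = pKa + log([base]/[acid]) with [base]/[acid] = 0.16/0.4:
pH = 8.658 + (-0.398) = 8.26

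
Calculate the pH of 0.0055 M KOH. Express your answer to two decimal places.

KOH is a strong base; [OH-] = 0.0055 M.
pOH = -log(0.0055) = 2.26
pH = 14.00 - 2.26 = 11.74

pH = 11.74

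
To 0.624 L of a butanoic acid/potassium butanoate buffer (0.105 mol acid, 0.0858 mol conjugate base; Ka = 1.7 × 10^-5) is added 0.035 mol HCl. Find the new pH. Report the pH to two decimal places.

pH = 4.33

After neutralization: n(CH3(CH2)2COOH) = 0.14 mol, n(CH3(CH2)2COO-) = 0.0508 mol.
pKa = −log(1.7 × 10^-5) = 4.770
pH = pKa + log([A⁻]/[HA]) = 4.770 + log(0.0508/0.14) = 4.770 -0.440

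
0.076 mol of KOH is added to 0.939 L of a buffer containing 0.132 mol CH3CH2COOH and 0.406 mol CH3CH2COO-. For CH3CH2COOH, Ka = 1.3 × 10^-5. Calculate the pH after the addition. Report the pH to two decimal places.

After neutralization: n(CH3CH2COOH) = 0.056 mol, n(CH3CH2COO-) = 0.482 mol.
pKa = −log(1.3 × 10^-5) = 4.886
pH = pKa + log([A⁻]/[HA]) = 4.886 + log(0.482/0.056) = 4.886 +0.935

pH = 5.82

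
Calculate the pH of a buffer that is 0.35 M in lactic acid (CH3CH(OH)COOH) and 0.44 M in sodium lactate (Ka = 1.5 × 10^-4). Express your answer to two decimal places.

pKa = −log(1.5 × 10^-4) = 3.824
Using pH = pKa + log([base]/[acid]) with [base]/[acid] = 0.44/0.35:
pH = 3.824 + (+0.099) = 3.92

pH = 3.92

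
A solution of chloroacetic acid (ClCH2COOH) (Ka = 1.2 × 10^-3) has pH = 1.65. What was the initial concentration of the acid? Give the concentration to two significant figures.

C₀ = 4.4 × 10^-1 M

[H+] = 10^(-1.65) = 2.24 × 10^-2 M = x
Ka = x²/(C₀ − x) ⇒ C₀ = x + x²/Ka
C₀ = 2.24 × 10^-2 + (2.24 × 10^-2)²/(1.2 × 10^-3) = 4.41 × 10^-1 M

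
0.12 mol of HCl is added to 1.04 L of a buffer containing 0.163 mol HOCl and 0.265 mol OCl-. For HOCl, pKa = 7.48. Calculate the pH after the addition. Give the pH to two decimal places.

After neutralization: n(HOCl) = 0.283 mol, n(OCl-) = 0.145 mol.
Henderson–Hasselbalch with mole ratio 0.145/0.283: pH = 7.48 + (-0.290)

pH = 7.19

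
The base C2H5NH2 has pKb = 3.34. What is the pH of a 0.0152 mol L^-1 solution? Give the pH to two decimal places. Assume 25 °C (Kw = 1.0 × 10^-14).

C2H5NH2 + H2O ⇌ C2H5NH3+ + OH-
Kb = 10^(−3.34) = 4.57 × 10^-4
From the ICE table, Kb = [OH-]²/(0.0152 − [OH-]) = 4.57 × 10^-4.
[OH-] is not negligible relative to C₀; solve [OH-]² + 0.000457·[OH-] − 6.95e-06 = 0.
[OH-] = (−Kb + √(Kb² + 4·Kb·C₀))/2 = 2.42 × 10^-3 M
pOH = 2.62, so pH = 14.00 − pOH = 11.38

pH = 11.38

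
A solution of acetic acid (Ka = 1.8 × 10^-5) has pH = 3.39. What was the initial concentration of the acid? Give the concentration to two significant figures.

[H+] = 10^(-3.39) = 4.07 × 10^-4 M = x
Ka = x²/(C₀ − x) ⇒ C₀ = x + x²/Ka
C₀ = 4.07 × 10^-4 + (4.07 × 10^-4)²/(1.8 × 10^-5) = 9.61 × 10^-3 M

C₀ = 9.6 × 10^-3 M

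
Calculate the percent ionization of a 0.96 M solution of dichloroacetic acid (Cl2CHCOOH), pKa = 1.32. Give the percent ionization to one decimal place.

Cl2CHCOOH ⇌ Cl2CHCOO- + H+; let x = [H+] at equilibrium.
Ka = 10^(−1.32) = 4.79 × 10^-2
Solve x² + 0.0479x − 0.046 = 0 → x = 1.92 × 10^-1 M
Fraction ionized = 1.92 × 10^-1 / 0.96 = 0.2000 → 20.0%

20.0%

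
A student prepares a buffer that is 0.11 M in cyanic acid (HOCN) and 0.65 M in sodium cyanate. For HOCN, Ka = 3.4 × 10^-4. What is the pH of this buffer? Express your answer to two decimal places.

pH = 4.24

pKa = −log(3.4 × 10^-4) = 3.469
pH = pKa + log([A⁻]/[HA]) = 3.469 + log(0.65/0.11)
pH = 3.469 + (+0.772) = 4.24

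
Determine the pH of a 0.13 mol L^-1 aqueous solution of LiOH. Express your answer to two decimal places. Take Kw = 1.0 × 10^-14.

pH = 13.11

LiOH is a strong base; [OH-] = 0.13 M.
pOH = -log(0.13) = 0.89
pH = 14.00 - 0.89 = 13.11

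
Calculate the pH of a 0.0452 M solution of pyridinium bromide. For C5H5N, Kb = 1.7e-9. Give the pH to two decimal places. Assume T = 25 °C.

pH = 3.29

C5H5NH+ is the conjugate acid of the weak base C5H5N.
Ka = Kw/Kb = 1.0×10^-14 / 1.7 × 10^-9 = 5.88 × 10^-6
From the ICE table, Ka = [H+]²/(0.0452 − [H+]) = 5.88 × 10^-6.
Since Ka ≪ C₀, [H+] ≈ √(Ka·C₀) = 5.16 × 10^-4 M.
pH = −log(5.16 × 10^-4) = 3.29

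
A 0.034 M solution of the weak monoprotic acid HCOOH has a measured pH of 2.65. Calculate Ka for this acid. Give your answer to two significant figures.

Ka = 1.6 × 10^-4

[H+] = 10^(-2.65) = 2.24 × 10^-3 M
At equilibrium [HA] = 0.034 − 2.24 × 10^-3 = 3.18 × 10^-2 M
Ka = [H+][A-]/[HA] = (2.24 × 10^-3)² / 3.18 × 10^-2 = 1.6 × 10^-4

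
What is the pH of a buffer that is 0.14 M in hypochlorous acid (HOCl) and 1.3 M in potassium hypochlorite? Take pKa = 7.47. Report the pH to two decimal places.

Henderson–Hasselbalch: pH = pKa + log([OCl-]/[HOCl]) = 7.47 + log(1.3/0.14)
pH = 7.47 + (+0.968) = 8.44

pH = 8.44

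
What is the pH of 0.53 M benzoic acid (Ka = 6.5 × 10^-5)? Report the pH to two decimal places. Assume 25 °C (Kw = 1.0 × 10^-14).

C6H5COOH ⇌ C6H5COO- + H+
From the ICE table, Ka = [H+]²/(0.53 − [H+]) = 6.5 × 10^-5.
Since Ka ≪ C₀, [H+] ≈ √(Ka·C₀) = 5.87 × 10^-3 M.
([H+]/C₀ = 1.1% < 5%, so the approximation holds.)
pH = −log[H+] = −log(5.87 × 10^-3) = 2.23

pH = 2.23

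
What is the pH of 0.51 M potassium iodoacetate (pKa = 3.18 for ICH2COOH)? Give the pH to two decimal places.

ICH2COO- is the conjugate base of the weak acid ICH2COOH.
Ka = 10^(−3.18) = 6.61 × 10^-4
Kb = Kw/Ka = 1.0×10^-14 / 6.61 × 10^-4 = 1.51 × 10^-11
From the ICE table, Kb = [OH-]²/(0.51 − [OH-]) = 1.51 × 10^-11.
Neglecting [OH-] in the denominator: [OH-] = √(1.51 × 10^-11 × 0.51) = 2.78 × 10^-6 M
Check: 0.00054% ionized — well under 5%, approximation valid.
pOH = 5.56, so pH = 14.00 − pOH = 8.44

pH = 8.44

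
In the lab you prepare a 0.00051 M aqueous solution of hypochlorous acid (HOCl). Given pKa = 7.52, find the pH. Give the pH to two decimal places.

HOCl ⇌ OCl- + H+
Ka = 10^(−7.52) = 3.02 × 10^-8
Ka = [H+]²/(0.00051 − [H+]) = 3.02 × 10^-8
Since Ka ≪ C₀, [H+] ≈ √(Ka·C₀) = 3.92 × 10^-6 M.
([H+]/C₀ = 0.77% < 5%, so the approximation holds.)
pH = −log(3.92 × 10^-6) = 5.41

pH = 5.41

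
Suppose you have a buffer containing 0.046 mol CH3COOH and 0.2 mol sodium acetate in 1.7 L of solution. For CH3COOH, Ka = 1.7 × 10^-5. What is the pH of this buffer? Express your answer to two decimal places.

pH = 5.41

pKa = −log(1.7 × 10^-5) = 4.770
Using pH = pKa + log([base]/[acid]) with [base]/[acid] = 0.2/0.046:
pH = 4.770 + (+0.638) = 5.41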